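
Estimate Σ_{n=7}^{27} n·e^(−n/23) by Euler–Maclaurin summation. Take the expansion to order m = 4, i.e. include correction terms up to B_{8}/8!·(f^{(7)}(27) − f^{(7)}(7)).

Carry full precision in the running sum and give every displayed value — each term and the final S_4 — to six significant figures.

S_4 ≈ 160.127

Integral: ∫_7^27 x·e^(−x/23) dx = 153.419.
Endpoint term: (f(7) + f(27))/2 = (5.16323 + 8.34718)/2 = 6.75521.
Integral + boundary = 160.174.
Correction k=1: B_{2}/2! · (f^{(1)}(27) − f^{(1)}(7)) = 1/12 · (-0.0537661 − 0.513116) = -0.0472402.
Partial sum through k=1: 160.127.
Correction k=2: B_{4}/4! · (f^{(3)}(27) − f^{(3)}(7)) = −1/720 · (0.00106719 − 0.00375865) = 3.73814e-06.
Partial sum through k=2: 160.127.
Correction k=3: B_{6}/6! · (f^{(5)}(27) − f^{(5)}(7)) = 1/30240 · (4.22688e-06 − 1.23768e-05) = -2.69508e-10.
Partial sum through k=3: 160.127.
Correction k=4: B_{8}/8! · (f^{(7)}(27) − f^{(7)}(7)) = −1/1209600 · (1.21671e-08 − 3.33618e-08) = 1.75221e-14.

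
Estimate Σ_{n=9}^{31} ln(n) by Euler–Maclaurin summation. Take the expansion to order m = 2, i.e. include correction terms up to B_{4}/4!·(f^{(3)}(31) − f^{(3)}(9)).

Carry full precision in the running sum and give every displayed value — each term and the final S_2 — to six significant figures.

S_2 ≈ 67.4876

Integral: ∫_9^31 ln(x) dx = 64.6786.
Endpoint term: (f(9) + f(31))/2 = (2.19722 + 3.43399)/2 = 2.81561.
So far: 67.4942.
Order-1 term: 1/12 · (0.0322581 − 0.111111) = -0.00657109.
After k=1: 67.4876.
Order-2 term: −1/720 · (6.71344e-05 − 0.00274348) = 3.71715e-06.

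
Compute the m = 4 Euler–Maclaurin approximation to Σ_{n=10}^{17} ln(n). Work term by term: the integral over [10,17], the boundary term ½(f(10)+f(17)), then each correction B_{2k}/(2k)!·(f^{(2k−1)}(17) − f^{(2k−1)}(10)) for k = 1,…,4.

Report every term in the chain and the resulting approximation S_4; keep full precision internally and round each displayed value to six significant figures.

The integral term ∫_10^17 ln(x) dx = 18.1388.
Boundary: ½(f(10) + f(17)) = ½(2.30259 + 2.83321) = 2.56790.
Running total after boundary: 20.7067.
Correction k=1: B_{2}/2! · (f^{(1)}(17) − f^{(1)}(10)) = 1/12 · (0.0588235 − 0.100000) = -0.00343137.
Running total after k=1: 20.7032.
Correction k=2: B_{4}/4! · (f^{(3)}(17) − f^{(3)}(10)) = −1/720 · (0.000407083 − 0.00200000) = 2.21238e-06.
Running total after k=2: 20.7032.
Correction k=3: B_{6}/6! · (f^{(5)}(17) − f^{(5)}(10)) = 1/30240 · (1.69031e-05 − 0.000240000) = -7.37754e-09.
Running total after k=3: 20.7032.
Correction k=4: B_{8}/8! · (f^{(7)}(17) − f^{(7)}(10)) = −1/1209600 · (1.75465e-06 − 7.20000e-05) = 5.80732e-11.

S_4 ≈ 20.7032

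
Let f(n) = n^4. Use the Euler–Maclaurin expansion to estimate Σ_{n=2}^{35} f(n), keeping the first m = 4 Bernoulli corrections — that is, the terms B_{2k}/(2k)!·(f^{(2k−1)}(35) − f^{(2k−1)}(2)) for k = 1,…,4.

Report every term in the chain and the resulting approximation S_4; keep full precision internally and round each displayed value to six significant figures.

∫_2^35 x^4 dx evaluates to 1.05044e+07.
½[f(2) + f(35)] = ½[16.0000 + 1.50062e+06] = 750320.
So far: 1.12547e+07.
Correction k=1: B_{2}/2! · (f^{(1)}(35) − f^{(1)}(2)) = 1/12 · (171500 − 32.0000) = 14289.0.
Partial sum through k=1: 1.12690e+07.
Correction k=2: B_{4}/4! · (f^{(3)}(35) − f^{(3)}(2)) = −1/720 · (840.000 − 48.0000) = -1.10000.
Partial sum through k=2: 1.12690e+07.
Correction k=3: B_{6}/6! · (f^{(5)}(35) − f^{(5)}(2)) = 1/30240 · (0.00000 − 0.00000) = 0.00000.
Partial sum through k=3: 1.12690e+07.
Correction k=4: B_{8}/8! · (f^{(7)}(35) − f^{(7)}(2)) = −1/1209600 · (0.00000 − 0.00000) = 0.00000.

S_4 ≈ 1.12690e+07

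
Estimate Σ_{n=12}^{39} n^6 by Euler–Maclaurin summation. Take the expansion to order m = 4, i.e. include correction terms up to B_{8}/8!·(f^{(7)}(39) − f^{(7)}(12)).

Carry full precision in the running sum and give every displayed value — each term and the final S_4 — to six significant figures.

S_4 ≈ 2.14052e+10

Integral: ∫_12^39 x^6 dx = 1.95993e+10.
Endpoint term: (f(12) + f(39))/2 = (2.98598e+06 + 3.51874e+09)/2 = 1.76086e+09.
Integral + boundary = 2.13602e+10.
Correction k=1: B_{2}/2! · (f^{(1)}(39) − f^{(1)}(12)) = 1/12 · (5.41345e+08 − 1.49299e+06) = 4.49877e+07.
Partial sum through k=1: 2.14052e+10.
Correction k=2: B_{4}/4! · (f^{(3)}(39) − f^{(3)}(12)) = −1/720 · (7.11828e+06 − 207360) = -9598.50.
Partial sum through k=2: 2.14052e+10.
Correction k=3: B_{6}/6! · (f^{(5)}(39) − f^{(5)}(12)) = 1/30240 · (28080.0 − 8640.00) = 0.642857.
Partial sum through k=3: 2.14052e+10.
Correction k=4: B_{8}/8! · (f^{(7)}(39) − f^{(7)}(12)) = −1/1209600 · (0.00000 − 0.00000) = 0.00000.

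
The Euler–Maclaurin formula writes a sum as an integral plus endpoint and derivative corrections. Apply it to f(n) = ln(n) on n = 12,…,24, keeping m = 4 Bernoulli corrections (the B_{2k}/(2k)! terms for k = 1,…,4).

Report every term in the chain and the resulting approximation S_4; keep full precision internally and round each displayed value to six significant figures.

The integral term ∫_12^24 ln(x) dx = 34.4544.
Boundary: ½(f(12) + f(24)) = ½(2.48491 + 3.17805) = 2.83148.
Integral + boundary = 37.2859.
Order-1 term: 1/12 · (0.0416667 − 0.0833333) = -0.00347222.
Partial sum through k=1: 37.2824.
Order-2 term: −1/720 · (0.000144676 − 0.00115741) = 1.40657e-06.
Partial sum through k=2: 37.2824.
Order-3 term: 1/30240 · (3.01408e-06 − 9.64506e-05) = -3.08983e-09.
Partial sum through k=3: 37.2824.
Order-4 term: −1/1209600 · (1.56983e-07 − 2.00939e-05) = 1.64822e-11.

S_4 ≈ 37.2824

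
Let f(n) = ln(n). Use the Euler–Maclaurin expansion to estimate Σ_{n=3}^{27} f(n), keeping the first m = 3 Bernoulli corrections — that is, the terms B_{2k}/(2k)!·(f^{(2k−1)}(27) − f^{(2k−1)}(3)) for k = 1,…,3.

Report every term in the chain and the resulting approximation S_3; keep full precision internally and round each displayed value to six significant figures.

Integral: ∫_3^27 ln(x) dx = 61.6918.
Boundary: ½(f(3) + f(27)) = ½(1.09861 + 3.29584) = 2.19722.
Integral + boundary = 63.8890.
Correction k=1: B_{2}/2! · (f^{(1)}(27) − f^{(1)}(3)) = 1/12 · (0.0370370 − 0.333333) = -0.0246914.
Running total after k=1: 63.8643.
Correction k=2: B_{4}/4! · (f^{(3)}(27) − f^{(3)}(3)) = −1/720 · (0.000101611 − 0.0740741) = 0.000102740.
Running total after k=2: 63.8644.
Correction k=3: B_{6}/6! · (f^{(5)}(27) − f^{(5)}(3)) = 1/30240 · (1.67260e-06 − 0.0987654) = -3.26600e-06.

S_3 ≈ 63.8644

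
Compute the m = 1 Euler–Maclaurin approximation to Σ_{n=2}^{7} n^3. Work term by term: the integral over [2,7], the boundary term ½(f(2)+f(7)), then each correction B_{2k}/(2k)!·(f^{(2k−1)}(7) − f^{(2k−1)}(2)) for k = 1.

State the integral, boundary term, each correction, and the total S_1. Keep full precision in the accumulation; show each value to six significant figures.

S_1 ≈ 783.000

Integral: ∫_2^7 x^3 dx = 596.250.
Endpoint term: (f(2) + f(7))/2 = (8.00000 + 343.000)/2 = 175.500.
Running total after boundary: 771.750.
k=1: B_{2}/(2)! × [f^{(1)}(7) − f^{(1)}(2)] = 1/12 × (147.000 − 12.0000) = 11.2500.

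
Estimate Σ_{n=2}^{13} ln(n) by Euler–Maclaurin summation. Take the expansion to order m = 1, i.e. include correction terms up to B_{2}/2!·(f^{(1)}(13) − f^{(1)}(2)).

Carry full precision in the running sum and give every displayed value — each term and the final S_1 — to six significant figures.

Integral: ∫_2^13 ln(x) dx = 20.9580.
½[f(2) + f(13)] = ½[0.693147 + 2.56495] = 1.62905.
Integral + boundary = 22.5871.
k=1: B_{2}/(2)! × [f^{(1)}(13) − f^{(1)}(2)] = 1/12 × (0.0769231 − 0.500000) = -0.0352564.

S_1 ≈ 22.5518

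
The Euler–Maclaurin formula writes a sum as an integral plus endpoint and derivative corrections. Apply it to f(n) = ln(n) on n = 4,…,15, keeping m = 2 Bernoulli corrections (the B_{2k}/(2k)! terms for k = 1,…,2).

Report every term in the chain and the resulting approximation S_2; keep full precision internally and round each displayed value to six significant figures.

S_2 ≈ 26.1075

The integral term ∫_4^15 ln(x) dx = 24.0756.
Endpoint term: (f(4) + f(15))/2 = (1.38629 + 2.70805)/2 = 2.04717.
So far: 26.1227.
k=1: B_{2}/(2)! × [f^{(1)}(15) − f^{(1)}(4)] = 1/12 × (0.0666667 − 0.250000) = -0.0152778.
Running total after k=1: 26.1075.
k=2: B_{4}/(4)! × [f^{(3)}(15) − f^{(3)}(4)] = −1/720 × (0.000592593 − 0.0312500) = 4.25797e-05.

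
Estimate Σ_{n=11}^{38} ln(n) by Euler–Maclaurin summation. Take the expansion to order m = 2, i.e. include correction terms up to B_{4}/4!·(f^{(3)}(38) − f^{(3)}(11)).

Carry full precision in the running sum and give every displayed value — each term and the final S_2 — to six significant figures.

Integral: ∫_11^38 ln(x) dx = 84.8514.
½[f(11) + f(38)] = ½[2.39790 + 3.63759] = 3.01774.
So far: 87.8692.
k=1: B_{2}/(2)! × [f^{(1)}(38) − f^{(1)}(11)] = 1/12 × (0.0263158 − 0.0909091) = -0.00538278.
After k=1: 87.8638.
k=2: B_{4}/(4)! × [f^{(3)}(38) − f^{(3)}(11)] = −1/720 × (3.64485e-05 − 0.00150263) = 2.03636e-06.

S_2 ≈ 87.8638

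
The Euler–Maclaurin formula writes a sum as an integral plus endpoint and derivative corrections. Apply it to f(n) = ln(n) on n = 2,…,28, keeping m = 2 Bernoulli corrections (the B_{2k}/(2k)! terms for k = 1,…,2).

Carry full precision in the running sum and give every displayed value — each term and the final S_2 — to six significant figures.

S_2 ≈ 67.8898

∫_2^28 ln(x) dx evaluates to 65.9154.
Boundary: ½(f(2) + f(28)) = ½(0.693147 + 3.33220) = 2.01268.
So far: 67.9281.
Correction k=1: B_{2}/2! · (f^{(1)}(28) − f^{(1)}(2)) = 1/12 · (0.0357143 − 0.500000) = -0.0386905.
Running total after k=1: 67.8894.
Correction k=2: B_{4}/4! · (f^{(3)}(28) − f^{(3)}(2)) = −1/720 · (9.11079e-05 − 0.250000) = 0.000347096.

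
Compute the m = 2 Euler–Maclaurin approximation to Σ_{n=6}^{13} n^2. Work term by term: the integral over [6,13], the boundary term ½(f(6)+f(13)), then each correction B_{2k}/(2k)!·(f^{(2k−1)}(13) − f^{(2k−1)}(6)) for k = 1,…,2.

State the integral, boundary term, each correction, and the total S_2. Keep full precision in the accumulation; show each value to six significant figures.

S_2 ≈ 764.000

The integral term ∫_6^13 x^2 dx = 660.333.
½[f(6) + f(13)] = ½[36.0000 + 169.000] = 102.500.
Integral + boundary = 762.833.
Order-1 term: 1/12 · (26.0000 − 12.0000) = 1.16667.
Partial sum through k=1: 764.000.
Order-2 term: −1/720 · (0.00000 − 0.00000) = 0.00000.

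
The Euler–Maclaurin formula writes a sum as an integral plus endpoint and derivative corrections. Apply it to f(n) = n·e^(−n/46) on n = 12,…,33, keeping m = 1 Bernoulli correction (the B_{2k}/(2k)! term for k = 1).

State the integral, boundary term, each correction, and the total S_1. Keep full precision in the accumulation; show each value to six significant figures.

S_1 ≈ 294.538

The integral term ∫_12^33 x·e^(−x/46) dx = 281.899.
Endpoint term: (f(12) + f(33))/2 = (9.24458 + 16.1048)/2 = 12.6747.
So far: 294.574.
Order-1 term: 1/12 · (0.137920 − 0.569412) = -0.0359577.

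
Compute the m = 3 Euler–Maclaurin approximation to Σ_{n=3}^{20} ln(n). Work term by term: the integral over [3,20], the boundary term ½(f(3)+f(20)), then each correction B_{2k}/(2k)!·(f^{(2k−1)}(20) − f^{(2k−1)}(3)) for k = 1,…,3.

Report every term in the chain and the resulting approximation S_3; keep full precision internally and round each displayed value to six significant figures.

The integral term ∫_3^20 ln(x) dx = 39.6188.
Boundary: ½(f(3) + f(20)) = ½(1.09861 + 2.99573) = 2.04717.
Running total after boundary: 41.6660.
Order-1 term: 1/12 · (0.0500000 − 0.333333) = -0.0236111.
Partial sum through k=1: 41.6424.
Order-2 term: −1/720 · (0.000250000 − 0.0740741) = 0.000102533.
Partial sum through k=2: 41.6425.
Order-3 term: 1/30240 · (7.50000e-06 − 0.0987654) = -3.26580e-06.

S_3 ≈ 41.6425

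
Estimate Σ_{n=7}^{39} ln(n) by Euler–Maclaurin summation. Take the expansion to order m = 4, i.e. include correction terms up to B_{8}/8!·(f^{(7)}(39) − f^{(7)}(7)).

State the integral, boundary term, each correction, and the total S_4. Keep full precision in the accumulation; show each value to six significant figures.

S_4 ≈ 100.053

The integral term ∫_7^39 ln(x) dx = 97.2575.
Endpoint term: (f(7) + f(39))/2 = (1.94591 + 3.66356)/2 = 2.80474.
Integral + boundary = 100.062.
Correction k=1: B_{2}/2! · (f^{(1)}(39) − f^{(1)}(7)) = 1/12 · (0.0256410 − 0.142857) = -0.00976801.
Partial sum through k=1: 100.053.
Correction k=2: B_{4}/4! · (f^{(3)}(39) − f^{(3)}(7)) = −1/720 · (3.37160e-05 − 0.00583090) = 8.05165e-06.
Partial sum through k=2: 100.053.
Correction k=3: B_{6}/6! · (f^{(5)}(39) − f^{(5)}(7)) = 1/30240 · (2.66004e-07 − 0.00142798) = -4.72126e-08.
Partial sum through k=3: 100.053.
Correction k=4: B_{8}/8! · (f^{(7)}(39) − f^{(7)}(7)) = −1/1209600 · (5.24663e-09 − 0.000874271) = 7.22773e-10.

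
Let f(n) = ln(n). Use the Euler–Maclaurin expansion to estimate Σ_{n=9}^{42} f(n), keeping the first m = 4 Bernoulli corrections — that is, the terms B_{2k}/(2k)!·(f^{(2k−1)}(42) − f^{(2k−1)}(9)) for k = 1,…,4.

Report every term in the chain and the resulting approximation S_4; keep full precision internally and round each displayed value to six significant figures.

S_4 ≈ 107.167

The integral term ∫_9^42 ln(x) dx = 104.207.
Boundary: ½(f(9) + f(42)) = ½(2.19722 + 3.73767) = 2.96745.
So far: 107.175.
Order-1 term: 1/12 · (0.0238095 − 0.111111) = -0.00727513.
Partial sum through k=1: 107.167.
Order-2 term: −1/720 · (2.69949e-05 − 0.00274348) = 3.77290e-06.
Partial sum through k=2: 107.167.
Order-3 term: 1/30240 · (1.83639e-07 − 0.000406442) = -1.34345e-08.
Partial sum through k=3: 107.167.
Order-4 term: −1/1209600 · (3.12311e-09 − 0.000150534) = 1.24447e-10.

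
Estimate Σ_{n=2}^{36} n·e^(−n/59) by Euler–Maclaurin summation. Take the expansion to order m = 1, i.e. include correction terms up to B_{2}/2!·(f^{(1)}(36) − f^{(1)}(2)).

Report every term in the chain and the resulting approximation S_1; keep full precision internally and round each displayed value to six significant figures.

S_1 ≈ 444.764

The integral term ∫_2^36 x·e^(−x/59) dx = 434.079.
Boundary: ½(f(2) + f(36)) = ½(1.93334 + 19.5573) = 10.7453.
Integral + boundary = 444.824.
k=1: B_{2}/(2)! × [f^{(1)}(36) − f^{(1)}(2)] = 1/12 × (0.211779 − 0.933901) = -0.0601769.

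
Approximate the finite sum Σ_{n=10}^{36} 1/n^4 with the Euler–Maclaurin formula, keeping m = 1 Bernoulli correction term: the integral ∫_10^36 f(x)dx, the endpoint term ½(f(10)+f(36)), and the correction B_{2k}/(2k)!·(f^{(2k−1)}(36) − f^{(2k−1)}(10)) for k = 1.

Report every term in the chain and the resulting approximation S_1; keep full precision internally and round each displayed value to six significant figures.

Integral: ∫_10^36 1/x^4 dx = 0.000326189.
Boundary: ½(f(10) + f(36)) = ½(0.000100000 + 5.95374e-07) = 5.02977e-05.
So far: 0.000376487.
Correction k=1: B_{2}/2! · (f^{(1)}(36) − f^{(1)}(10)) = 1/12 · (-6.61527e-08 − (-4.00000e-05)) = 3.32782e-06.

S_1 ≈ 0.000379814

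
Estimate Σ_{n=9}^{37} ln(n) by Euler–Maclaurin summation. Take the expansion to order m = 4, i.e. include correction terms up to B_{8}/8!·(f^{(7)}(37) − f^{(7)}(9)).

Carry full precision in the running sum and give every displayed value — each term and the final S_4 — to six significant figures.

The integral term ∫_9^37 ln(x) dx = 85.8289.
Endpoint term: (f(9) + f(37))/2 = (2.19722 + 3.61092)/2 = 2.90407.
Running total after boundary: 88.7330.
Order-1 term: 1/12 · (0.0270270 − 0.111111) = -0.00700701.
Running total after k=1: 88.7260.
Order-2 term: −1/720 · (3.94843e-05 − 0.00274348) = 3.75556e-06.
Running total after k=2: 88.7260.
Order-3 term: 1/30240 · (3.46101e-07 − 0.000406442) = -1.34291e-08.
Running total after k=3: 88.7260.
Order-4 term: −1/1209600 · (7.58439e-09 − 0.000150534) = 1.24443e-10.

S_4 ≈ 88.7260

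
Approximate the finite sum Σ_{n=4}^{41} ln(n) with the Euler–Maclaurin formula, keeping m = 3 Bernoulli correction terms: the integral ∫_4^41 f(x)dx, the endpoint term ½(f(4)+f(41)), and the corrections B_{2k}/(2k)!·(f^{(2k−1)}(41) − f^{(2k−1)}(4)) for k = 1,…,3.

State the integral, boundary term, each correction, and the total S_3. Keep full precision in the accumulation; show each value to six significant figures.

Integral: ∫_4^41 ln(x) dx = 109.711.
Boundary: ½(f(4) + f(41)) = ½(1.38629 + 3.71357) = 2.54993.
Integral + boundary = 112.261.
Correction k=1: B_{2}/2! · (f^{(1)}(41) − f^{(1)}(4)) = 1/12 · (0.0243902 − 0.250000) = -0.0188008.
Running total after k=1: 112.242.
Correction k=2: B_{4}/4! · (f^{(3)}(41) − f^{(3)}(4)) = −1/720 · (2.90187e-05 − 0.0312500) = 4.33625e-05.
Running total after k=2: 112.242.
Correction k=3: B_{6}/6! · (f^{(5)}(41) − f^{(5)}(4)) = 1/30240 · (2.07153e-07 − 0.0234375) = -7.75043e-07.

S_3 ≈ 112.242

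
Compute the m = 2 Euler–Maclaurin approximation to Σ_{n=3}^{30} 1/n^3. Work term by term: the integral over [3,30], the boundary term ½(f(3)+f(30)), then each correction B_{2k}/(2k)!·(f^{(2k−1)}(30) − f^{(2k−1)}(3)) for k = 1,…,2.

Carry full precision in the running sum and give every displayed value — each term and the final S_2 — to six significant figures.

∫_3^30 1/x^3 dx evaluates to 0.0550000.
Endpoint term: (f(3) + f(30))/2 = (0.0370370 + 3.70370e-05)/2 = 0.0185370.
Integral + boundary = 0.0735370.
k=1: B_{2}/(2)! × [f^{(1)}(30) − f^{(1)}(3)] = 1/12 × (-3.70370e-06 − (-0.0370370)) = 0.00308611.
After k=1: 0.0766231.
k=2: B_{4}/(4)! × [f^{(3)}(30) − f^{(3)}(3)] = −1/720 × (-8.23045e-08 − (-0.0823045)) = -0.000114312.

S_2 ≈ 0.0765088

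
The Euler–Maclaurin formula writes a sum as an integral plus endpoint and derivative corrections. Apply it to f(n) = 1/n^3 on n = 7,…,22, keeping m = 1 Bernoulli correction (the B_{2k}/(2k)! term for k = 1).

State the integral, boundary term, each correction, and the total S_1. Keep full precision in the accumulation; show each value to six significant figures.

The integral term ∫_7^22 1/x^3 dx = 0.00917102.
½[f(7) + f(22)] = ½[0.00291545 + 9.39144e-05] = 0.00150468.
Running total after boundary: 0.0106757.
Order-1 term: 1/12 · (-1.28065e-05 − (-0.00124948)) = 0.000103056.

S_1 ≈ 0.0107788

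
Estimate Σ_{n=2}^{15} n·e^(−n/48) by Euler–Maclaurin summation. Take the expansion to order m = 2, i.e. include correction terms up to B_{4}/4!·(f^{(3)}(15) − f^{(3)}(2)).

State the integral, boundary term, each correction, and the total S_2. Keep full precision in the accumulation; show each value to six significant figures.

S_2 ≈ 96.0607

The integral term ∫_2^15 x·e^(−x/48) dx = 89.6490.
½[f(2) + f(15)] = ½[1.91838 + 10.9742] = 6.44631.
So far: 96.0953.
Order-1 term: 1/12 · (0.502986 − 0.919223) = -0.0346865.
Partial sum through k=1: 96.0607.
Order-2 term: −1/720 · (0.000853393 − 0.00123160) = 5.25285e-07.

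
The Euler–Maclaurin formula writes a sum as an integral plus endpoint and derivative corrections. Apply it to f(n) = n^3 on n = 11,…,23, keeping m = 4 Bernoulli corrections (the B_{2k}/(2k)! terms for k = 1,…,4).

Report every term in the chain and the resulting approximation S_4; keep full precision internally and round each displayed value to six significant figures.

S_4 ≈ 73151.0

∫_11^23 x^3 dx evaluates to 66300.0.
½[f(11) + f(23)] = ½[1331.00 + 12167.0] = 6749.00.
So far: 73049.0.
k=1: B_{2}/(2)! × [f^{(1)}(23) − f^{(1)}(11)] = 1/12 × (1587.00 − 363.000) = 102.000.
Partial sum through k=1: 73151.0.
k=2: B_{4}/(4)! × [f^{(3)}(23) − f^{(3)}(11)] = −1/720 × (6.00000 − 6.00000) = 0.00000.
Partial sum through k=2: 73151.0.
k=3: B_{6}/(6)! × [f^{(5)}(23) − f^{(5)}(11)] = 1/30240 × (0.00000 − 0.00000) = 0.00000.
Partial sum through k=3: 73151.0.
k=4: B_{8}/(8)! × [f^{(7)}(23) − f^{(7)}(11)] = −1/1209600 × (0.00000 − 0.00000) = 0.00000.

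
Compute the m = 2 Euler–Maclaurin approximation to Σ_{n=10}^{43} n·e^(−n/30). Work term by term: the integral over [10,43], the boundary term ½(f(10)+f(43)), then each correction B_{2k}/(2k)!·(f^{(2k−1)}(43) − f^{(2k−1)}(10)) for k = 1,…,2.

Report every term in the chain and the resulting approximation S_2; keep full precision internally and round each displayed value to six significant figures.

∫_10^43 x·e^(−x/30) dx evaluates to 337.495.
Boundary: ½(f(10) + f(43)) = ½(7.16531 + 10.2560) = 8.71068.
So far: 346.206.
k=1: B_{2}/(2)! × [f^{(1)}(43) − f^{(1)}(10)] = 1/12 × (-0.103355 − 0.477688) = -0.0484202.
Partial sum through k=1: 346.157.
k=2: B_{4}/(4)! × [f^{(3)}(43) − f^{(3)}(10)] = −1/720 × (0.000415189 − 0.00212306) = 2.37204e-06.

S_2 ≈ 346.157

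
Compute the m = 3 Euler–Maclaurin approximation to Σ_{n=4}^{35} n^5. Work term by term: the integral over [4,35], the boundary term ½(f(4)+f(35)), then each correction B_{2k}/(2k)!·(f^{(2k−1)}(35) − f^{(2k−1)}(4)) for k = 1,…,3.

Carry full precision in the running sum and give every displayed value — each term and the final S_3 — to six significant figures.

S_3 ≈ 3.33263e+08

Integral: ∫_4^35 x^5 dx = 3.06377e+08.
½[f(4) + f(35)] = ½[1024.00 + 5.25219e+07] = 2.62614e+07.
So far: 3.32638e+08.
k=1: B_{2}/(2)! × [f^{(1)}(35) − f^{(1)}(4)] = 1/12 × (7.50312e+06 − 1280.00) = 625154.
After k=1: 3.33264e+08.
k=2: B_{4}/(4)! × [f^{(3)}(35) − f^{(3)}(4)] = −1/720 × (73500.0 − 960.000) = -100.750.
After k=2: 3.33263e+08.
k=3: B_{6}/(6)! × [f^{(5)}(35) − f^{(5)}(4)] = 1/30240 × (120.000 − 120.000) = 0.00000.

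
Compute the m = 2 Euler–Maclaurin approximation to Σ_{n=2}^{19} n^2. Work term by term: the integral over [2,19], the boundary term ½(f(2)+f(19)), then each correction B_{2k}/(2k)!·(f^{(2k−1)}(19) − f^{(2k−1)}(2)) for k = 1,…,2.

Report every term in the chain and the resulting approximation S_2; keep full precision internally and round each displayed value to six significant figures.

S_2 ≈ 2469.00

∫_2^19 x^2 dx evaluates to 2283.67.
Boundary: ½(f(2) + f(19)) = ½(4.00000 + 361.000) = 182.500.
Running total after boundary: 2466.17.
Correction k=1: B_{2}/2! · (f^{(1)}(19) − f^{(1)}(2)) = 1/12 · (38.0000 − 4.00000) = 2.83333.
Running total after k=1: 2469.00.
Correction k=2: B_{4}/4! · (f^{(3)}(19) − f^{(3)}(2)) = −1/720 · (0.00000 − 0.00000) = 0.00000.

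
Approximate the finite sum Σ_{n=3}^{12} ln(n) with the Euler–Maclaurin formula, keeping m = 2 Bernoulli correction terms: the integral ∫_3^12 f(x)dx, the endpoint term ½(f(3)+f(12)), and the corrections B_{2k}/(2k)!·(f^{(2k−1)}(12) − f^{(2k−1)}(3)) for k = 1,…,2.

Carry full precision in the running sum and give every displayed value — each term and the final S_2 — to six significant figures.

Integral: ∫_3^12 ln(x) dx = 17.5230.
Endpoint term: (f(3) + f(12))/2 = (1.09861 + 2.48491)/2 = 1.79176.
Running total after boundary: 19.3148.
Correction k=1: B_{2}/2! · (f^{(1)}(12) − f^{(1)}(3)) = 1/12 · (0.0833333 − 0.333333) = -0.0208333.
Partial sum through k=1: 19.2940.
Correction k=2: B_{4}/4! · (f^{(3)}(12) − f^{(3)}(3)) = −1/720 · (0.00115741 − 0.0740741) = 0.000101273.

S_2 ≈ 19.2941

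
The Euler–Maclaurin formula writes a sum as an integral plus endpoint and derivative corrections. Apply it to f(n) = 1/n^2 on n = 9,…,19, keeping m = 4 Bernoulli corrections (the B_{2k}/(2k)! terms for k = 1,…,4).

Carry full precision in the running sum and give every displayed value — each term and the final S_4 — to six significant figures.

Integral: ∫_9^19 1/x^2 dx = 0.0584795.
Endpoint term: (f(9) + f(19))/2 = (0.0123457 + 0.00277008)/2 = 0.00755788.
Integral + boundary = 0.0660374.
k=1: B_{2}/(2)! × [f^{(1)}(19) − f^{(1)}(9)] = 1/12 × (-0.000291588 − (-0.00274348)) = 0.000204325.
Running total after k=1: 0.0662417.
k=2: B_{4}/(4)! × [f^{(3)}(19) − f^{(3)}(9)] = −1/720 × (-9.69267e-06 − (-0.000406442)) = -5.51041e-07.
Running total after k=2: 0.0662412.
k=3: B_{6}/(6)! × [f^{(5)}(19) − f^{(5)}(9)] = 1/30240 × (-8.05485e-07 − (-0.000150534)) = 4.95134e-09.
Running total after k=3: 0.0662412.
k=4: B_{8}/(8)! × [f^{(7)}(19) − f^{(7)}(9)] = −1/1209600 × (-1.24951e-07 − (-0.000104073)) = -8.59359e-11.

S_4 ≈ 0.0662412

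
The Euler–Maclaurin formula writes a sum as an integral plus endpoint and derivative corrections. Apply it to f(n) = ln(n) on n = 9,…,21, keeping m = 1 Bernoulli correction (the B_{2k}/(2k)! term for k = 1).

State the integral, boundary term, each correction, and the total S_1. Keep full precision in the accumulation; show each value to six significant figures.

S_1 ≈ 34.7755

∫_9^21 ln(x) dx evaluates to 32.1599.
Boundary: ½(f(9) + f(21)) = ½(2.19722 + 3.04452) = 2.62087.
So far: 34.7808.
Correction k=1: B_{2}/2! · (f^{(1)}(21) − f^{(1)}(9)) = 1/12 · (0.0476190 − 0.111111) = -0.00529101.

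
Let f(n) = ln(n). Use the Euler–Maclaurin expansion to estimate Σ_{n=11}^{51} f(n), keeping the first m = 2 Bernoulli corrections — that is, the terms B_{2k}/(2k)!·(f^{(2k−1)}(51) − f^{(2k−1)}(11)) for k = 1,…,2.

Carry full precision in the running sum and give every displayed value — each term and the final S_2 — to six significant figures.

S_2 ≈ 137.305

∫_11^51 ln(x) dx evaluates to 134.146.
½[f(11) + f(51)] = ½[2.39790 + 3.93183] = 3.16486.
So far: 137.311.
Order-1 term: 1/12 · (0.0196078 − 0.0909091) = -0.00594177.
Running total after k=1: 137.305.
Order-2 term: −1/720 · (1.50772e-05 − 0.00150263) = 2.06605e-06.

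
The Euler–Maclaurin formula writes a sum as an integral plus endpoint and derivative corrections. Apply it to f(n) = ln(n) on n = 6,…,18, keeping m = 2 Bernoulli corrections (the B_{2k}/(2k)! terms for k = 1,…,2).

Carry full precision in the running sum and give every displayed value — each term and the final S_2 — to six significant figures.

S_2 ≈ 31.6080

∫_6^18 ln(x) dx evaluates to 29.2761.
½[f(6) + f(18)] = ½[1.79176 + 2.89037] = 2.34107.
So far: 31.6172.
k=1: B_{2}/(2)! × [f^{(1)}(18) − f^{(1)}(6)] = 1/12 × (0.0555556 − 0.166667) = -0.00925926.
Running total after k=1: 31.6079.
k=2: B_{4}/(4)! × [f^{(3)}(18) − f^{(3)}(6)] = −1/720 × (0.000342936 − 0.00925926) = 1.23838e-05.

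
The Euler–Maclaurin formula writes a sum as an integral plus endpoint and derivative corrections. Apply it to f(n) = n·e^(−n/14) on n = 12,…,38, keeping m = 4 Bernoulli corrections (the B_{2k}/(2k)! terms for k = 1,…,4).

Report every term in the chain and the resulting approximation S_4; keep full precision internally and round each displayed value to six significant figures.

The integral term ∫_12^38 x·e^(−x/14) dx = 106.240.
Boundary: ½(f(12) + f(38)) = ½(5.09247 + 2.51759) = 3.80503.
So far: 110.045.
Correction k=1: B_{2}/2! · (f^{(1)}(38) − f^{(1)}(12)) = 1/12 · (-0.113575 − 0.0606247) = -0.0145167.
Running total after k=1: 110.031.
Correction k=2: B_{4}/4! · (f^{(3)}(38) − f^{(3)}(12)) = −1/720 · (9.65776e-05 − 0.00463964) = 6.30982e-06.
Running total after k=2: 110.031.
Correction k=3: B_{6}/6! · (f^{(5)}(38) − f^{(5)}(12)) = 1/30240 · (3.94194e-06 − 4.57652e-05) = -1.38304e-09.
Running total after k=3: 110.031.
Correction k=4: B_{8}/8! · (f^{(7)}(38) − f^{(7)}(12)) = −1/1209600 · (3.77099e-08 − 3.46218e-07) = 2.55050e-13.

S_4 ≈ 110.031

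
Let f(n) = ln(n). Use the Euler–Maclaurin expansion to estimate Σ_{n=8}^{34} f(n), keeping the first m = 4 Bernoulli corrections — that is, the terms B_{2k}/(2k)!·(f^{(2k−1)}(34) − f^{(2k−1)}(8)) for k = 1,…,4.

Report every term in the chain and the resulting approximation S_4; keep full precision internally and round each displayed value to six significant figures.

The integral term ∫_8^34 ln(x) dx = 77.2607.
Endpoint term: (f(8) + f(34))/2 = (2.07944 + 3.52636)/2 = 2.80290.
Running total after boundary: 80.0636.
k=1: B_{2}/(2)! × [f^{(1)}(34) − f^{(1)}(8)] = 1/12 × (0.0294118 − 0.125000) = -0.00796569.
After k=1: 80.0557.
k=2: B_{4}/(4)! × [f^{(3)}(34) − f^{(3)}(8)] = −1/720 × (5.08854e-05 − 0.00390625) = 5.35467e-06.
After k=2: 80.0557.
k=3: B_{6}/(6)! × [f^{(5)}(34) − f^{(5)}(8)] = 1/30240 × (5.28222e-07 − 0.000732422) = -2.42028e-08.
After k=3: 80.0557.
k=4: B_{8}/(8)! × [f^{(7)}(34) − f^{(7)}(8)] = −1/1209600 × (1.37082e-08 − 0.000343323) = 2.83820e-10.

S_4 ≈ 80.0557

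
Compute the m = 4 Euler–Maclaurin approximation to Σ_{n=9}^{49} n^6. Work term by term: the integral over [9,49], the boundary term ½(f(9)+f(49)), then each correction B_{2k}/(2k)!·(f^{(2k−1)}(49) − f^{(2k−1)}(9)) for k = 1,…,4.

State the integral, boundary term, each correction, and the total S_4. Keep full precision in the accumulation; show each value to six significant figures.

S_4 ≈ 1.03950e+11

The integral term ∫_9^49 x^6 dx = 9.68883e+10.
Boundary: ½(f(9) + f(49)) = ½(531441 + 1.38413e+10) = 6.92091e+09.
Running total after boundary: 1.03809e+11.
Order-1 term: 1/12 · (1.69485e+09 − 354294) = 1.41208e+08.
Running total after k=1: 1.03950e+11.
Order-2 term: −1/720 · (1.41179e+07 − 87480.0) = -19486.7.
Running total after k=2: 1.03950e+11.
Order-3 term: 1/30240 · (35280.0 − 6480.00) = 0.952381.
Running total after k=3: 1.03950e+11.
Order-4 term: −1/1209600 · (0.00000 − 0.00000) = 0.00000.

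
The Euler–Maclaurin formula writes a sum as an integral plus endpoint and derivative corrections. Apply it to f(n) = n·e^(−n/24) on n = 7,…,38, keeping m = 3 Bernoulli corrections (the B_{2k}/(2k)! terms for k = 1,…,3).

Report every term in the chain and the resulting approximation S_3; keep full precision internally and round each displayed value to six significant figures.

Integral: ∫_7^38 x·e^(−x/24) dx = 250.310.
½[f(7) + f(38)] = ½[5.22912 + 7.80101] = 6.51506.
Running total after boundary: 256.825.
k=1: B_{2}/(2)! × [f^{(1)}(38) − f^{(1)}(7)] = 1/12 × (-0.119752 − 0.529137) = -0.0540741.
After k=1: 256.771.
k=2: B_{4}/(4)! × [f^{(3)}(38) − f^{(3)}(7)] = −1/720 × (0.000504908 − 0.00351245) = 4.17714e-06.
After k=2: 256.771.
k=3: B_{6}/(6)! × [f^{(5)}(38) − f^{(5)}(7)] = 1/30240 × (2.11410e-06 − 1.06012e-05) = -2.80657e-10.

S_3 ≈ 256.771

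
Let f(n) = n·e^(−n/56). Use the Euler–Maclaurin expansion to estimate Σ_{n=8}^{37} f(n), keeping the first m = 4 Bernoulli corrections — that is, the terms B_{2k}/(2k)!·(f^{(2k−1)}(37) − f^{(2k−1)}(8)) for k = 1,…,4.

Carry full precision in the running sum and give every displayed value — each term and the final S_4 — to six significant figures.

∫_8^37 x·e^(−x/56) dx evaluates to 417.051.
½[f(8) + f(37)] = ½[6.93502 + 19.1098] = 13.0224.
So far: 430.073.
Order-1 term: 1/12 · (0.175235 − 0.743038) = -0.0473169.
After k=1: 430.026.
Order-2 term: −1/720 · (0.000385268 − 0.000789794) = 5.61842e-07.
After k=2: 430.026.
Order-3 term: 1/30240 · (2.27888e-07 − 4.28141e-07) = -6.62212e-12.
After k=3: 430.026.
Order-4 term: −1/1209600 · (1.06162e-10 − 1.92740e-10) = 7.15764e-17.

S_4 ≈ 430.026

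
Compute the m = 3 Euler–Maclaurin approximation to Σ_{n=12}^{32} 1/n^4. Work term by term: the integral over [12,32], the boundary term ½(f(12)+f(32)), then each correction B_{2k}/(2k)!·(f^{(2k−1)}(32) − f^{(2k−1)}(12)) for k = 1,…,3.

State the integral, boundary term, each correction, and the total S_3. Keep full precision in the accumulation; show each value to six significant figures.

S_3 ≈ 0.000208643

∫_12^32 1/x^4 dx evaluates to 0.000182729.
Boundary: ½(f(12) + f(32)) = ½(4.82253e-05 + 9.53674e-07) = 2.45895e-05.
Integral + boundary = 0.000207318.
Order-1 term: 1/12 · (-1.19209e-07 − (-1.60751e-05)) = 1.32966e-06.
Partial sum through k=1: 0.000208648.
Order-2 term: −1/720 · (-3.49246e-09 − (-3.34898e-06)) = -4.64651e-09.
Partial sum through k=2: 0.000208643.
Order-3 term: 1/30240 · (-1.90994e-10 − (-1.30238e-06)) = 4.30618e-11.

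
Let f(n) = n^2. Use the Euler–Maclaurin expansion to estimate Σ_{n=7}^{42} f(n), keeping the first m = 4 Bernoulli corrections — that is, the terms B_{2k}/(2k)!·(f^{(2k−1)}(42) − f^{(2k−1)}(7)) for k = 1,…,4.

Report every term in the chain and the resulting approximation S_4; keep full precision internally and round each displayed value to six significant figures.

The integral term ∫_7^42 x^2 dx = 24581.7.
Endpoint term: (f(7) + f(42))/2 = (49.0000 + 1764.00)/2 = 906.500.
Running total after boundary: 25488.2.
Correction k=1: B_{2}/2! · (f^{(1)}(42) − f^{(1)}(7)) = 1/12 · (84.0000 − 14.0000) = 5.83333.
After k=1: 25494.0.
Correction k=2: B_{4}/4! · (f^{(3)}(42) − f^{(3)}(7)) = −1/720 · (0.00000 − 0.00000) = 0.00000.
After k=2: 25494.0.
Correction k=3: B_{6}/6! · (f^{(5)}(42) − f^{(5)}(7)) = 1/30240 · (0.00000 − 0.00000) = 0.00000.
After k=3: 25494.0.
Correction k=4: B_{8}/8! · (f^{(7)}(42) − f^{(7)}(7)) = −1/1209600 · (0.00000 − 0.00000) = 0.00000.

S_4 ≈ 25494.0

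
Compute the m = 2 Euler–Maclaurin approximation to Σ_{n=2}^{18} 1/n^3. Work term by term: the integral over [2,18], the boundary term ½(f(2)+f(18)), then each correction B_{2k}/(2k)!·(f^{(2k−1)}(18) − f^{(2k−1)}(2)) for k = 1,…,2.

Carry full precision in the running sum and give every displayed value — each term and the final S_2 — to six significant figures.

The integral term ∫_2^18 1/x^3 dx = 0.123457.
Boundary: ½(f(2) + f(18)) = ½(0.125000 + 0.000171468) = 0.0625857.
Running total after boundary: 0.186043.
Correction k=1: B_{2}/2! · (f^{(1)}(18) − f^{(1)}(2)) = 1/12 · (-2.85780e-05 − (-0.187500)) = 0.0156226.
After k=1: 0.201665.
Correction k=2: B_{4}/4! · (f^{(3)}(18) − f^{(3)}(2)) = −1/720 · (-1.76407e-06 − (-0.937500)) = -0.00130208.

S_2 ≈ 0.200363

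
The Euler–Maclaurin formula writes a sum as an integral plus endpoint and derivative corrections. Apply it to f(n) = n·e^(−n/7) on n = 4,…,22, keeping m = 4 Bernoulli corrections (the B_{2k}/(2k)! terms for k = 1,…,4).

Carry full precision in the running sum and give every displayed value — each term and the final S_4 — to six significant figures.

S_4 ≈ 36.2983

Integral: ∫_4^22 x·e^(−x/7) dx = 34.7220.
½[f(4) + f(22)] = ½[2.25887 + 0.949505] = 1.60419.
Integral + boundary = 36.3261.
k=1: B_{2}/(2)! × [f^{(1)}(22) − f^{(1)}(4)] = 1/12 × (-0.0924842 − 0.242022) = -0.0278755.
Partial sum through k=1: 36.2983.
k=2: B_{4}/(4)! × [f^{(3)}(22) − f^{(3)}(4)] = −1/720 × (-0.000125829 − 0.0279889) = 3.90483e-05.
Partial sum through k=2: 36.2983.
k=3: B_{6}/(6)! × [f^{(5)}(22) − f^{(5)}(4)] = 1/30240 × (3.33832e-05 − 0.00104161) = -3.33407e-08.
Partial sum through k=3: 36.2983.
k=4: B_{8}/(8)! × [f^{(7)}(22) − f^{(7)}(4)] = −1/1209600 × (1.41499e-06 − 3.08573e-05) = 2.43405e-11.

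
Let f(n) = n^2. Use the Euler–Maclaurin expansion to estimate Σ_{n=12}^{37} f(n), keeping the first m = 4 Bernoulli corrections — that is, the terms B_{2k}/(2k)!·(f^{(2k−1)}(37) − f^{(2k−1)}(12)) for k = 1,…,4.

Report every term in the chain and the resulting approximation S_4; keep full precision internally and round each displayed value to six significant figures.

The integral term ∫_12^37 x^2 dx = 16308.3.
Boundary: ½(f(12) + f(37)) = ½(144.000 + 1369.00) = 756.500.
So far: 17064.8.
Correction k=1: B_{2}/2! · (f^{(1)}(37) − f^{(1)}(12)) = 1/12 · (74.0000 − 24.0000) = 4.16667.
Running total after k=1: 17069.0.
Correction k=2: B_{4}/4! · (f^{(3)}(37) − f^{(3)}(12)) = −1/720 · (0.00000 − 0.00000) = 0.00000.
Running total after k=2: 17069.0.
Correction k=3: B_{6}/6! · (f^{(5)}(37) − f^{(5)}(12)) = 1/30240 · (0.00000 − 0.00000) = 0.00000.
Running total after k=3: 17069.0.
Correction k=4: B_{8}/8! · (f^{(7)}(37) − f^{(7)}(12)) = −1/1209600 · (0.00000 − 0.00000) = 0.00000.

S_4 ≈ 17069.0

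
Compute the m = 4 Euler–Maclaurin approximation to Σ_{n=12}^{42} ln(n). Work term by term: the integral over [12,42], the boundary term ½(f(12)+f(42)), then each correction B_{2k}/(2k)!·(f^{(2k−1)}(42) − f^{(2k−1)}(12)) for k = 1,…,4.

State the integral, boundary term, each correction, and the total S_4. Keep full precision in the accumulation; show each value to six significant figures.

S_4 ≈ 100.270

The integral term ∫_12^42 ln(x) dx = 97.1632.
Endpoint term: (f(12) + f(42))/2 = (2.48491 + 3.73767)/2 = 3.11129.
Integral + boundary = 100.275.
Order-1 term: 1/12 · (0.0238095 − 0.0833333) = -0.00496032.
Partial sum through k=1: 100.270.
Order-2 term: −1/720 · (2.69949e-05 − 0.00115741) = 1.57002e-06.
Partial sum through k=2: 100.270.
Order-3 term: 1/30240 · (1.83639e-07 − 9.64506e-05) = -3.18343e-09.
Partial sum through k=3: 100.270.
Order-4 term: −1/1209600 · (3.12311e-09 − 2.00939e-05) = 1.66094e-11.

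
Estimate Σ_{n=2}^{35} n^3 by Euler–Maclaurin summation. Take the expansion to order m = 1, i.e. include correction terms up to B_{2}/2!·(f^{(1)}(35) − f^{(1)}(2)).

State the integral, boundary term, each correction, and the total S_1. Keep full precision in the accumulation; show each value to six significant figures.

S_1 ≈ 396899

Integral: ∫_2^35 x^3 dx = 375152.
Boundary: ½(f(2) + f(35)) = ½(8.00000 + 42875.0) = 21441.5.
Running total after boundary: 396594.
Order-1 term: 1/12 · (3675.00 − 12.0000) = 305.250.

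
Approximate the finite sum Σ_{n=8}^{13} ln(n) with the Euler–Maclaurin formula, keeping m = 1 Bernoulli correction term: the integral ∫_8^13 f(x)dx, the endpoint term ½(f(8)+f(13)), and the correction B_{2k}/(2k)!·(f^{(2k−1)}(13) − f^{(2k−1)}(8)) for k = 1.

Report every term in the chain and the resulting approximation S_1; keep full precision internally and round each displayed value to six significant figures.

The integral term ∫_8^13 ln(x) dx = 11.7088.
Boundary: ½(f(8) + f(13)) = ½(2.07944 + 2.56495) = 2.32220.
Integral + boundary = 14.0310.
Order-1 term: 1/12 · (0.0769231 − 0.125000) = -0.00400641.

S_1 ≈ 14.0270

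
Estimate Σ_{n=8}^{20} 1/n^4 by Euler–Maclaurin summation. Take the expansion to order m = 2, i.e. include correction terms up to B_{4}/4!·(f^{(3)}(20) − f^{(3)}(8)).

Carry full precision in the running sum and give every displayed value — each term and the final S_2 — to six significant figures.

S_2 ≈ 0.000744559

Integral: ∫_8^20 1/x^4 dx = 0.000609375.
Boundary: ½(f(8) + f(20)) = ½(0.000244141 + 6.25000e-06) = 0.000125195.
Running total after boundary: 0.000734570.
Order-1 term: 1/12 · (-1.25000e-06 − (-0.000122070)) = 1.00684e-05.
After k=1: 0.000744639.
Order-2 term: −1/720 · (-9.37500e-08 − (-5.72205e-05)) = -7.93427e-08.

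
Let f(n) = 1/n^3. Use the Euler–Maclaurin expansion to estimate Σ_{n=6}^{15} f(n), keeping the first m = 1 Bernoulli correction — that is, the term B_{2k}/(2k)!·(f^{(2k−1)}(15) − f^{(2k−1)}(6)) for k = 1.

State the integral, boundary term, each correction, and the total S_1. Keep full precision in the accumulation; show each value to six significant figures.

S_1 ≈ 0.0143176

∫_6^15 1/x^3 dx evaluates to 0.0116667.
Endpoint term: (f(6) + f(15))/2 = (0.00462963 + 0.000296296)/2 = 0.00246296.
So far: 0.0141296.
Correction k=1: B_{2}/2! · (f^{(1)}(15) − f^{(1)}(6)) = 1/12 · (-5.92593e-05 − (-0.00231481)) = 0.000187963.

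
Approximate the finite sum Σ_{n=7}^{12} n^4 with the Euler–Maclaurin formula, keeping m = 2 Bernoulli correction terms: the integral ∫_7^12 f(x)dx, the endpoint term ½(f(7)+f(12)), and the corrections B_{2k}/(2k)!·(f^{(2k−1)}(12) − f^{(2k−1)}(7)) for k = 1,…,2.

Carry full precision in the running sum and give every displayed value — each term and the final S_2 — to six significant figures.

S_2 ≈ 58435.0

The integral term ∫_7^12 x^4 dx = 46405.0.
Endpoint term: (f(7) + f(12))/2 = (2401.00 + 20736.0)/2 = 11568.5.
Integral + boundary = 57973.5.
Order-1 term: 1/12 · (6912.00 − 1372.00) = 461.667.
Running total after k=1: 58435.2.
Order-2 term: −1/720 · (288.000 − 168.000) = -0.166667.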